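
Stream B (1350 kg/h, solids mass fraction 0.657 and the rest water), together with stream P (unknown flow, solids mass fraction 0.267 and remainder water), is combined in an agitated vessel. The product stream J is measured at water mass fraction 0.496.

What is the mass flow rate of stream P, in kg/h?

Let P be the unknown flow. Total out = 1350 + P.
water balance: 463.05 + 0.733·P = 0.496·(1350 + P)
(0.733 − 0.496)·P = 0.496×1350 − 463.05 = 206.55
P = 206.55 / 0.237 = 871.52 kg/h

871.5 kg/h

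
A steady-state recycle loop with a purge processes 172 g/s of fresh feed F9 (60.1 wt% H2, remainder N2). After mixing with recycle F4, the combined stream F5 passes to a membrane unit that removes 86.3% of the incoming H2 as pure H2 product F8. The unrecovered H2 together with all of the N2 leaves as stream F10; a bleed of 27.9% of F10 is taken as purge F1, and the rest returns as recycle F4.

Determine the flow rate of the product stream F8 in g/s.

98.99 g/s

H2 in F5: m_A = 172×0.601 + (1−0.279)·(1−0.863)·m_A, so m_A = 103.37/0.9012 = 114.7 g/s.
Product F8 = 0.863×114.7 = 98.988 g/s.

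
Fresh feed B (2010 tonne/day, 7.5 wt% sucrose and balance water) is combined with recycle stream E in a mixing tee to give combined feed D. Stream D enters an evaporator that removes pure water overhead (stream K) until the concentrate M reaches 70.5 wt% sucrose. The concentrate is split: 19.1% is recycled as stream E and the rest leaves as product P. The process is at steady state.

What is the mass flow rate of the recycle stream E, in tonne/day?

50.48 tonne/day

Overall sucrose balance (none leaves overhead): sucrose in fresh feed = sucrose in product, i.e. 2010×0.075 = (1−0.191)·M·0.705.
M = 150.75/(0.705×0.809) = 264.31 tonne/day.
Recycle E = 0.191×264.31 = 50.484 tonne/day.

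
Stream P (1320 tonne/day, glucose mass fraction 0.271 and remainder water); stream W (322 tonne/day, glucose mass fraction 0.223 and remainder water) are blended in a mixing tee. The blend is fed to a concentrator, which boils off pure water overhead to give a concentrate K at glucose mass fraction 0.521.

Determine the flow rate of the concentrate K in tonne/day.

824.4 tonne/day

glucose entering = 1320×0.271 + 322×0.223 = 429.53 tonne/day.
All glucose reports to K, so K = 429.53/0.521 = 824.43 tonne/day.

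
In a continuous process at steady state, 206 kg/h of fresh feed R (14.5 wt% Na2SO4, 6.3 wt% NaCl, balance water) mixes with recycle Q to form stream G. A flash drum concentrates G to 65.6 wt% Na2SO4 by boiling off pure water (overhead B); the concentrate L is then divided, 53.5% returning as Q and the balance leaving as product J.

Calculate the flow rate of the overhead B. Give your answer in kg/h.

Overall Na2SO4 balance (none leaves overhead): Na2SO4 in fresh feed = Na2SO4 in product, i.e. 206×0.145 = (1−0.535)·L·0.656.
L = 29.87/(0.656×0.465) = 97.922 kg/h.
Recycle Q = 0.535×97.922 = 52.388 kg/h.
Combined feed G = 206 + 52.388 = 258.39 kg/h.
Overhead B = G − L = 258.39 − 97.922 = 160.47 kg/h.

160.5 kg/h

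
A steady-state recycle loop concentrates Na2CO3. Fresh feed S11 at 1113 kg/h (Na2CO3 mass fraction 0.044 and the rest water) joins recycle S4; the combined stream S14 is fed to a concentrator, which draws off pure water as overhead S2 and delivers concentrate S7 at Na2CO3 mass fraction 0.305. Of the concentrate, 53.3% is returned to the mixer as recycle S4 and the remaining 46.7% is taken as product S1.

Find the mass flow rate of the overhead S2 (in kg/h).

952.4 kg/h

Overall Na2CO3 balance (none leaves overhead): Na2CO3 in fresh feed = Na2CO3 in product, i.e. 1113×0.044 = (1−0.533)·S7·0.305.
S7 = 48.972/(0.305×0.467) = 343.82 kg/h.
Recycle S4 = 0.533×343.82 = 183.26 kg/h.
Combined feed S14 = 1113 + 183.26 = 1296.3 kg/h.
Overhead S2 = S14 − S7 = 1296.3 − 343.82 = 952.44 kg/h.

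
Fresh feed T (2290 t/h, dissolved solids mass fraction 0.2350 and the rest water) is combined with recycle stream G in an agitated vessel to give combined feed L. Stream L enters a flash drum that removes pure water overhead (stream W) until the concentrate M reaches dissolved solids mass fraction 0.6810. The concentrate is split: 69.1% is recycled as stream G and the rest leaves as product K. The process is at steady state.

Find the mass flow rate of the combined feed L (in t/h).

Overall dissolved solids balance (none leaves overhead): dissolved solids in fresh feed = dissolved solids in product, i.e. 2290×0.235 = (1−0.691)·M·0.681.
M = 538.15/(0.681×0.309) = 2557.4 t/h.
Recycle G = 0.691×2557.4 = 1767.2 t/h.
Combined feed L = 2290 + 1767.2 = 4057.2 t/h.

4057 t/h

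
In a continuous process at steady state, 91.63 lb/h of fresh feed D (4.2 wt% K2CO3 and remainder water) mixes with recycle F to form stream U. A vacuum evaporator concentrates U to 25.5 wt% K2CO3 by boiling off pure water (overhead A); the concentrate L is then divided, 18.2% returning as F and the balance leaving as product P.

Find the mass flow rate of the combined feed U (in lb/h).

Overall K2CO3 balance (none leaves overhead): K2CO3 in fresh feed = K2CO3 in product, i.e. 91.63×0.042 = (1−0.182)·L·0.255.
L = 3.8485/(0.255×0.818) = 18.45 lb/h.
Recycle F = 0.182×18.45 = 3.3579 lb/h.
Combined feed U = 91.63 + 3.3579 = 94.988 lb/h.

94.99 lb/h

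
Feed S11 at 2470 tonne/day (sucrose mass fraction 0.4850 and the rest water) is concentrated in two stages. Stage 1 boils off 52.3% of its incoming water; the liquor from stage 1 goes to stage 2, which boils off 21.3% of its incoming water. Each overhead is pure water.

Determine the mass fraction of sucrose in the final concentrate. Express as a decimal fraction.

0.7150

water in feed = 2470×0.515 = 1272 tonne/day.
After stage 1: water left = (1−0.523)×1272 = 606.77; stream total = 1804.7 tonne/day.
After stage 2: water left = (1−0.213)×606.77 = 477.53; final concentrate = 1675.5 tonne/day.
sucrose fraction = 1198/1675.5 = 0.7150.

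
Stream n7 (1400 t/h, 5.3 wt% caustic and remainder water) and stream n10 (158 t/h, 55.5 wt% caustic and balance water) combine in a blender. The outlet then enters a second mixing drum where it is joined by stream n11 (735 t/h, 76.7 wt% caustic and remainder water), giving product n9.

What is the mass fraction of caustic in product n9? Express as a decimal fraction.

0.316

Overall, product flow = 2293 t/h.
caustic in = 1400×0.053 + 158×0.555 + 735×0.767 = 725.63 t/h.
caustic fraction in n9 = 0.316.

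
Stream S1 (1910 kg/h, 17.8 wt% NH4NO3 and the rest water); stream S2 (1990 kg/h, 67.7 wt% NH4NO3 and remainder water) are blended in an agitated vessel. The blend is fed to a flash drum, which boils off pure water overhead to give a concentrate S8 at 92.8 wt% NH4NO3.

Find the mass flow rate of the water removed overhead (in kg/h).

2082 kg/h

NH4NO3 entering = 1910×0.178 + 1990×0.677 = 1687.2 kg/h.
All NH4NO3 reports to S8, so S8 = 1687.2/0.928 = 1818.1 kg/h.
Total feed = 3900 kg/h; overhead = 3900 − 1818.1 = 2081.9 kg/h.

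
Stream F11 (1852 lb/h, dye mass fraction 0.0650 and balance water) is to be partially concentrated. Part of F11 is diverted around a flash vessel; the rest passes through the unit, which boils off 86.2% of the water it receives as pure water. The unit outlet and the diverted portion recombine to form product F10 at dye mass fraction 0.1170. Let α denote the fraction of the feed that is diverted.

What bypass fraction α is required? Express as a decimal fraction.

0.449

All 1852×0.065 = 120.38 lb/h of dye reaches F10, so F10 = 120.38/0.117 = 1028.9 lb/h and vapour = 823.11 lb/h.
The evaporator receives (1−α)·1852 of feed at 0.935 water and removes 0.862 of that water:
0.862×0.935×(1−α)×1852 = 823.11
(1−α) = 823.11/1492.7 = 0.5514;  α = 0.4486.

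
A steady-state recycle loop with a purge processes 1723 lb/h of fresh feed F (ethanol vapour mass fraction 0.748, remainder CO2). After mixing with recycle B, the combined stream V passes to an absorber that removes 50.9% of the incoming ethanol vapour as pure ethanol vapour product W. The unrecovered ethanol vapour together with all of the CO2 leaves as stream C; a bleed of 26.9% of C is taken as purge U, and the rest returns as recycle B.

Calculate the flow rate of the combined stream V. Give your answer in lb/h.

CO2 enters only via F and leaves only via the purge: 1723×0.252 = 0.269×(CO2 in C), and the absorber passes all CO2, so CO2 in V = CO2 in C = 1614.1 lb/h.
ethanol vapour in V: m_A = 1723×0.748 + (1−0.269)·(1−0.509)·m_A, so m_A = 1288.8/0.6411 = 2010.4 lb/h.
V = 2010.4 + 1614.1 = 3624.5 lb/h.

3624 lb/h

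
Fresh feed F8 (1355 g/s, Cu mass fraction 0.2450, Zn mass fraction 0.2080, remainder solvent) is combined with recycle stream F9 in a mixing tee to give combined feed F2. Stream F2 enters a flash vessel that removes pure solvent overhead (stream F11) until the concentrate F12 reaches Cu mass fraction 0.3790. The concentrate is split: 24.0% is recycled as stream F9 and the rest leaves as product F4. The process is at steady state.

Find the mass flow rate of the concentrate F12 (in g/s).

1153 g/s

Overall Cu balance (none leaves overhead): Cu in fresh feed = Cu in product, i.e. 1355×0.245 = (1−0.240)·F12·0.379.
F12 = 331.97/(0.379×0.760) = 1152.5 g/s.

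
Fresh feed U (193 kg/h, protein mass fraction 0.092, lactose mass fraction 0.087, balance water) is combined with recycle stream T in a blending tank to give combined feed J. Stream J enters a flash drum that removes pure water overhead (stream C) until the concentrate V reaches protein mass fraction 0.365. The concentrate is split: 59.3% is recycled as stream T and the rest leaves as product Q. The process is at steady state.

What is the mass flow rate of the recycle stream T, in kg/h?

Overall protein balance (none leaves overhead): protein in fresh feed = protein in product, i.e. 193×0.092 = (1−0.593)·V·0.365.
V = 17.756/(0.365×0.407) = 119.52 kg/h.
Recycle T = 0.593×119.52 = 70.878 kg/h.

70.88 kg/h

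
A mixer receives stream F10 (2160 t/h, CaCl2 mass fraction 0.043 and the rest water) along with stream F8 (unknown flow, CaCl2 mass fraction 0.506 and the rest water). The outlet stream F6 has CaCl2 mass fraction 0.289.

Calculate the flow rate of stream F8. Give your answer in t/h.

Let F8 be the unknown flow. Total out = 2160 + F8.
CaCl2 balance: 92.88 + 0.506·F8 = 0.289·(2160 + F8)
(0.506 − 0.289)·F8 = 0.289×2160 − 92.88 = 531.36
F8 = 531.36 / 0.217 = 2448.7 t/h

2449 t/h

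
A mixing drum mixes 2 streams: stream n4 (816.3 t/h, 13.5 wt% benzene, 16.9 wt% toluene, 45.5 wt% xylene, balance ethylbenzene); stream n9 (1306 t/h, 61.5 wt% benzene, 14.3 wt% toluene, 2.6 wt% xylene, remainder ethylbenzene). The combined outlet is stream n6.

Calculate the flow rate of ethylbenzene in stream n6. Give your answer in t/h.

478.8 t/h

ethylbenzene out = ethylbenzene in = 816.3×0.241 + 1306×0.216 = 478.82 t/h.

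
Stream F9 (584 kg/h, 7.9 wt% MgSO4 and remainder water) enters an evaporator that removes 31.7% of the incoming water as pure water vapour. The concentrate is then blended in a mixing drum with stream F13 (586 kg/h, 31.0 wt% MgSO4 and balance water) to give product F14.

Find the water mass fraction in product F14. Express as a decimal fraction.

0.772

Vapour removed = 0.317×0.921×584 = 170.5 kg/h; concentrate = 413.5 kg/h.
water reaching the mixer = 367.36 (from concentrate) + 586×0.690 = 771.7 kg/h.
Product flow = 413.5 + 586 = 999.5 kg/h; water fraction = 0.772.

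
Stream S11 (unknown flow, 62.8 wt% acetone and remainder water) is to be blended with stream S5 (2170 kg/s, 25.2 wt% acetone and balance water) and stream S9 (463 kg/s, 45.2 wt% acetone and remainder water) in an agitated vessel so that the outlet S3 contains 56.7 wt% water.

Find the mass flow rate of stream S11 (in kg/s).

Let S11 be the unknown flow. Total out = 2633 + S11.
water balance: 1876.9 + 0.372·S11 = 0.567·(2633 + S11)
(0.372 − 0.567)·S11 = 0.567×2633 − 1876.9 = -383.97
S11 = -383.97 / -0.195 = 1969.1 kg/s

1969 kg/s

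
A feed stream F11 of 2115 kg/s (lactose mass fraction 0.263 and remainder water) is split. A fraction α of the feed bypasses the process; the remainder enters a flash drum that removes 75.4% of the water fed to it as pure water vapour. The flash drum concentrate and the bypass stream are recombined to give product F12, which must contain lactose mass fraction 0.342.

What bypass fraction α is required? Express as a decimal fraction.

0.584

All 2115×0.263 = 556.25 kg/s of lactose reaches F12, so F12 = 556.25/0.342 = 1626.4 kg/s and vapour = 488.55 kg/s.
The evaporator receives (1−α)·2115 of feed at 0.737 water and removes 0.754 of that water:
0.754×0.737×(1−α)×2115 = 488.55
(1−α) = 488.55/1175.3 = 0.4157;  α = 0.5843.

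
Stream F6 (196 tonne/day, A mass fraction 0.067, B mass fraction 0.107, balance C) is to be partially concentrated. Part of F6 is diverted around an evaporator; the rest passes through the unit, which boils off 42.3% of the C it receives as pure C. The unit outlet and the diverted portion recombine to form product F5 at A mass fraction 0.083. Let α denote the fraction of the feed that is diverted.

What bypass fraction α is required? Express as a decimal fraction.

All 196×0.067 = 13.132 tonne/day of A reaches F5, so F5 = 13.132/0.083 = 158.22 tonne/day and vapour = 37.783 tonne/day.
The evaporator receives (1−α)·196 of feed at 0.826 C and removes 0.423 of that C:
0.423×0.826×(1−α)×196 = 37.783
(1−α) = 37.783/68.482 = 0.5517;  α = 0.4483.

0.448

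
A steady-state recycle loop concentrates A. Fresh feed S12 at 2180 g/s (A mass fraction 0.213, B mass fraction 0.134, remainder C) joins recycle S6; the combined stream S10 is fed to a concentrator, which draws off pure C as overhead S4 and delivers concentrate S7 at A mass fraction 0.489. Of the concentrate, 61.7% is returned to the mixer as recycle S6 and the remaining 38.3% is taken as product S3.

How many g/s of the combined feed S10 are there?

Overall A balance (none leaves overhead): A in fresh feed = A in product, i.e. 2180×0.213 = (1−0.617)·S7·0.489.
S7 = 464.34/(0.489×0.383) = 2479.3 g/s.
Recycle S6 = 0.617×2479.3 = 1529.7 g/s.
Combined feed S10 = 2180 + 1529.7 = 3709.7 g/s.

3710 g/s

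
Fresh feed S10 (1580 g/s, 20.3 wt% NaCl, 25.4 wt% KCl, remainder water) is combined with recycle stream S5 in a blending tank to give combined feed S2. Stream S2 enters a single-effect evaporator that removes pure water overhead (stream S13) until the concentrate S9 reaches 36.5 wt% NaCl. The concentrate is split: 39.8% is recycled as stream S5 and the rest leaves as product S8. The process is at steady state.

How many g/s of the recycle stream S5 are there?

581 g/s

Overall NaCl balance (none leaves overhead): NaCl in fresh feed = NaCl in product, i.e. 1580×0.203 = (1−0.398)·S9·0.365.
S9 = 320.74/(0.365×0.602) = 1459.7 g/s.
Recycle S5 = 0.398×1459.7 = 580.96 g/s.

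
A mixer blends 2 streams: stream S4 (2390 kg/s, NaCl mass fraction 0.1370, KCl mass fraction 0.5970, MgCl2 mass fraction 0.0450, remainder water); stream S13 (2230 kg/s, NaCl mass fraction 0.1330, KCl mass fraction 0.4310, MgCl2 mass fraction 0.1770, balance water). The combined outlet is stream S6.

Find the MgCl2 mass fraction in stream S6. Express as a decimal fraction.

Total flow out = 2390 + 2230 = 4620 kg/s.
MgCl2 in = 2390×0.045 + 2230×0.177 = 502.26 kg/s.
MgCl2 mass fraction in S6 = 502.26/4620 = 0.1087.

0.1087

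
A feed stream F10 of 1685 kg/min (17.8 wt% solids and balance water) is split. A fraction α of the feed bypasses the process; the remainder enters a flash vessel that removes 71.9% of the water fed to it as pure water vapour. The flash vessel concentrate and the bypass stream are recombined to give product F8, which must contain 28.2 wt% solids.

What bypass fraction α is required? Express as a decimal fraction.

All 1685×0.178 = 299.93 kg/min of solids reaches F8, so F8 = 299.93/0.282 = 1063.6 kg/min and vapour = 621.42 kg/min.
The evaporator receives (1−α)·1685 of feed at 0.822 water and removes 0.719 of that water:
0.719×0.822×(1−α)×1685 = 621.42
(1−α) = 621.42/995.87 = 0.6240;  α = 0.3760.

0.376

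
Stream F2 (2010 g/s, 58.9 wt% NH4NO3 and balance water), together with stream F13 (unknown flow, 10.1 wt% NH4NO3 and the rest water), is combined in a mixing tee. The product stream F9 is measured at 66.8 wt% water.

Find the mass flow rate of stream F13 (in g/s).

Let F13 be the unknown flow. Total out = 2010 + F13.
water balance: 826.11 + 0.899·F13 = 0.668·(2010 + F13)
(0.899 − 0.668)·F13 = 0.668×2010 − 826.11 = 516.57
F13 = 516.57 / 0.231 = 2236.2 g/s

2236 g/s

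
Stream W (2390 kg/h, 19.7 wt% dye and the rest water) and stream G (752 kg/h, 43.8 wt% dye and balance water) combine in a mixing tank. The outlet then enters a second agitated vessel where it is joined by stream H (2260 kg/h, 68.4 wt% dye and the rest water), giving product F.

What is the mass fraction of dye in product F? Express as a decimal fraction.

0.4343

Overall, product flow = 5402 kg/h.
dye in = 2390×0.197 + 752×0.438 + 2260×0.684 = 2346 kg/h.
dye fraction in F = 0.4343.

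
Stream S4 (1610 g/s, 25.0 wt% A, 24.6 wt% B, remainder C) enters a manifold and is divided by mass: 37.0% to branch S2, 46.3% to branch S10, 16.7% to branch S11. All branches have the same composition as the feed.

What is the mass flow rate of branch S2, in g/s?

595.7 g/s

Branch S2 flow = 0.370×1610 = 595.7 g/s.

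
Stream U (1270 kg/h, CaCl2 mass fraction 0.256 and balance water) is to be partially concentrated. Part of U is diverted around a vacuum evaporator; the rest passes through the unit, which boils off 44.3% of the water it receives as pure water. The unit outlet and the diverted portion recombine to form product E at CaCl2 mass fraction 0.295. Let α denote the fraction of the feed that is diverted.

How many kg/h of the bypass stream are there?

All 1270×0.256 = 325.12 kg/h of CaCl2 reaches E, so E = 325.12/0.295 = 1102.1 kg/h and vapour = 167.9 kg/h.
The evaporator receives (1−α)·1270 of feed at 0.744 water and removes 0.443 of that water:
0.443×0.744×(1−α)×1270 = 167.9
(1−α) = 167.9/418.58 = 0.4011;  α = 0.5989.
Bypass flow = 0.5989×1270 = 760.59 kg/h.

760.6 kg/h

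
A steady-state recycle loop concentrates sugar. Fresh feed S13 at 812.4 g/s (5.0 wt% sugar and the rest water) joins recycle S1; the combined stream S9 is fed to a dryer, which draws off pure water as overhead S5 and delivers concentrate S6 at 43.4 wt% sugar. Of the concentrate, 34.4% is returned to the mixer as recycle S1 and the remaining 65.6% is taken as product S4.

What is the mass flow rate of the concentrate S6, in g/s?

142.7 g/s

Overall sugar balance (none leaves overhead): sugar in fresh feed = sugar in product, i.e. 812.4×0.050 = (1−0.344)·S6·0.434.
S6 = 40.62/(0.434×0.656) = 142.67 g/s.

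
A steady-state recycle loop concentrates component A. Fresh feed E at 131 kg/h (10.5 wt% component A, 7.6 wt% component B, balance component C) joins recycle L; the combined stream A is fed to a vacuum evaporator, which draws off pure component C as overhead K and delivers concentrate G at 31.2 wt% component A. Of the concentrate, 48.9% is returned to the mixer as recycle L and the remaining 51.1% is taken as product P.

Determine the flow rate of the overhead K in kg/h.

86.91 kg/h

Overall component A balance (none leaves overhead): component A in fresh feed = component A in product, i.e. 131×0.105 = (1−0.489)·G·0.312.
G = 13.755/(0.312×0.511) = 86.275 kg/h.
Recycle L = 0.489×86.275 = 42.188 kg/h.
Combined feed A = 131 + 42.188 = 173.19 kg/h.
Overhead K = A − G = 173.19 − 86.275 = 86.913 kg/h.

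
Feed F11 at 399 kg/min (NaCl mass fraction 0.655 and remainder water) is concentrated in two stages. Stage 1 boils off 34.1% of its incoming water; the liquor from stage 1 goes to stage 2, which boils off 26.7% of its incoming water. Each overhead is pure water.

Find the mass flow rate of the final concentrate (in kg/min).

327.8 kg/min

water in feed = 399×0.345 = 137.66 kg/min.
After stage 1: water left = (1−0.341)×137.66 = 90.715; stream total = 352.06 kg/min.
After stage 2: water left = (1−0.267)×90.715 = 66.494; final concentrate = 327.84 kg/min.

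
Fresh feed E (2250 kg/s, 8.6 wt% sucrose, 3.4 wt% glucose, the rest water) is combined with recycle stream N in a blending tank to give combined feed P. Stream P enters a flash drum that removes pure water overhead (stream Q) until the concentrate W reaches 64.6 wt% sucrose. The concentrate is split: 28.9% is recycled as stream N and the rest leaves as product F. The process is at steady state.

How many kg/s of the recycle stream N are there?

Overall sucrose balance (none leaves overhead): sucrose in fresh feed = sucrose in product, i.e. 2250×0.086 = (1−0.289)·W·0.646.
W = 193.5/(0.646×0.711) = 421.29 kg/s.
Recycle N = 0.289×421.29 = 121.75 kg/s.

121.8 kg/s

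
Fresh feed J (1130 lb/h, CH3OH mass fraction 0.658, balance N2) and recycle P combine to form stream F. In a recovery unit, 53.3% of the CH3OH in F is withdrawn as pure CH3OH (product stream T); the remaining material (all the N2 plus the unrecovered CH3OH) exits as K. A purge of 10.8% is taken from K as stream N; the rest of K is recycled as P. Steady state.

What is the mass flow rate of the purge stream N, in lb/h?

450.7 lb/h

N2 enters only via J and leaves only via the purge: 1130×0.342 = 0.108×(N2 in K), and the recovery unit passes all N2, so N2 in F = N2 in K = 3578.3 lb/h.
CH3OH in F: m_A = 1130×0.658 + (1−0.108)·(1−0.533)·m_A, so m_A = 743.54/0.5834 = 1274.4 lb/h.
K = (1−0.533)×1274.4 + 3578.3 = 4173.5 lb/h.
Purge N = 0.108×4173.5 = 450.74 lb/h.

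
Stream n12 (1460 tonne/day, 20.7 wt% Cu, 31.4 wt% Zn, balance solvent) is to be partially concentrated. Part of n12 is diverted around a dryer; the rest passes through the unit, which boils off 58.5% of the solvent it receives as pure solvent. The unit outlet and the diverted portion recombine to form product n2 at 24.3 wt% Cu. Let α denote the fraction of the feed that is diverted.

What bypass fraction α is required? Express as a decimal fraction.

0.471

All 1460×0.207 = 302.22 tonne/day of Cu reaches n2, so n2 = 302.22/0.243 = 1243.7 tonne/day and vapour = 216.3 tonne/day.
The evaporator receives (1−α)·1460 of feed at 0.479 solvent and removes 0.585 of that solvent:
0.585×0.479×(1−α)×1460 = 216.3
(1−α) = 216.3/409.11 = 0.5287;  α = 0.4713.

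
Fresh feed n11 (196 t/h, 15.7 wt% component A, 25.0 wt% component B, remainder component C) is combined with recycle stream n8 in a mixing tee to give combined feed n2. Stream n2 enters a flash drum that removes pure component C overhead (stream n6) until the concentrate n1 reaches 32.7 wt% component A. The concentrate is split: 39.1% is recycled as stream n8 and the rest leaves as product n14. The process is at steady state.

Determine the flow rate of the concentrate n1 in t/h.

154.5 t/h

Overall component A balance (none leaves overhead): component A in fresh feed = component A in product, i.e. 196×0.157 = (1−0.391)·n1·0.327.
n1 = 30.772/(0.327×0.609) = 154.52 t/h.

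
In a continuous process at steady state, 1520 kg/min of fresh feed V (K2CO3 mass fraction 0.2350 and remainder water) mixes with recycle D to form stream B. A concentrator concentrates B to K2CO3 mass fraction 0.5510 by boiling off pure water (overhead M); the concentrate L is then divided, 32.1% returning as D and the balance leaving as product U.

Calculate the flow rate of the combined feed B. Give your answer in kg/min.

Overall K2CO3 balance (none leaves overhead): K2CO3 in fresh feed = K2CO3 in product, i.e. 1520×0.235 = (1−0.321)·L·0.551.
L = 357.2/(0.551×0.679) = 954.75 kg/min.
Recycle D = 0.321×954.75 = 306.48 kg/min.
Combined feed B = 1520 + 306.48 = 1826.5 kg/min.

1826 kg/min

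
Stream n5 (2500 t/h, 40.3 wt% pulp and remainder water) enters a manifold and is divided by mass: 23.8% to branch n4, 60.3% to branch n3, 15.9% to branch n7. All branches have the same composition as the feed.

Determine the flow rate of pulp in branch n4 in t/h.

Branch n4 total = 0.238×2500 = 595 t/h.
pulp in n4 = 0.403×595 = 239.79 t/h.

239.8 t/h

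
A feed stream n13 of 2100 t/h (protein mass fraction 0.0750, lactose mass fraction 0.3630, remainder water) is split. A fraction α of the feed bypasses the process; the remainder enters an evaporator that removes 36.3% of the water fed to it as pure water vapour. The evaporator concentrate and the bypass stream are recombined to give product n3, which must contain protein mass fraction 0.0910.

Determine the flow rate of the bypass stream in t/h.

290.1 t/h

All 2100×0.075 = 157.5 t/h of protein reaches n3, so n3 = 157.5/0.091 = 1730.8 t/h and vapour = 369.23 t/h.
The evaporator receives (1−α)·2100 of feed at 0.562 water and removes 0.363 of that water:
0.363×0.562×(1−α)×2100 = 369.23
(1−α) = 369.23/428.41 = 0.8619;  α = 0.1381.
Bypass flow = 0.1381×2100 = 290.1 t/h.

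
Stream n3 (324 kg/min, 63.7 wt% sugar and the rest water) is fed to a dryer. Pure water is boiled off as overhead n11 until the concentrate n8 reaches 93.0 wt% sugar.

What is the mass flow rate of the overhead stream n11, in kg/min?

sugar is conserved: 324×0.637 = 206.39 kg/min all reports to the concentrate.
Concentrate = 206.39/(target fraction) = 221.92 kg/min.
Overhead = 324 − 221.92 = 102.08 kg/min.

102.1 kg/min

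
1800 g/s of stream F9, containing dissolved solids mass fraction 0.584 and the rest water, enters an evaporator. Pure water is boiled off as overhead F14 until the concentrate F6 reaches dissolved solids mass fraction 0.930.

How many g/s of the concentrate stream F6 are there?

dissolved solids is conserved: 1800×0.584 = 1051.2 g/s all reports to the concentrate.
Concentrate = 1051.2/(target fraction) = 1130.3 g/s.

1130 g/s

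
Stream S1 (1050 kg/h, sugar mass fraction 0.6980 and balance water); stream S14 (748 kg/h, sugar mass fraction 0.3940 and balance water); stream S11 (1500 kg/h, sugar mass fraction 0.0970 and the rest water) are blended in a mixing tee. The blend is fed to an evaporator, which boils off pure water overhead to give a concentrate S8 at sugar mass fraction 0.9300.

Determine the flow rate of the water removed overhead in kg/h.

sugar entering = 1050×0.698 + 748×0.394 + 1500×0.097 = 1173.1 kg/h.
All sugar reports to S8, so S8 = 1173.1/0.930 = 1261.4 kg/h.
Total feed = 3298 kg/h; overhead = 3298 − 1261.4 = 2036.6 kg/h.

2037 kg/h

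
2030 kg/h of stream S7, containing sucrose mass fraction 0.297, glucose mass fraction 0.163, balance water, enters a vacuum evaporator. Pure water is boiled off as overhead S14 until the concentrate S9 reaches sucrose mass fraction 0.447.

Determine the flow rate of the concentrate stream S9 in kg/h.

1349 kg/h

sucrose is conserved: 2030×0.297 = 602.91 kg/h all reports to the concentrate.
Concentrate = 602.91/(target fraction) = 1348.8 kg/h.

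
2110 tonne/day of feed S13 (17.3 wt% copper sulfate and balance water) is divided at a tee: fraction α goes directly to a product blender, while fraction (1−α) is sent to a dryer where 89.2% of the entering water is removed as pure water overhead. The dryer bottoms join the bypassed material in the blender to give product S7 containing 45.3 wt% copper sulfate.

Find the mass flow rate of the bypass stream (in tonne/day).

All 2110×0.173 = 365.03 tonne/day of copper sulfate reaches S7, so S7 = 365.03/0.453 = 805.81 tonne/day and vapour = 1304.2 tonne/day.
The evaporator receives (1−α)·2110 of feed at 0.827 water and removes 0.892 of that water:
0.892×0.827×(1−α)×2110 = 1304.2
(1−α) = 1304.2/1556.5 = 0.8379;  α = 0.1621.
Bypass flow = 0.1621×2110 = 342.04 tonne/day.

342 tonne/day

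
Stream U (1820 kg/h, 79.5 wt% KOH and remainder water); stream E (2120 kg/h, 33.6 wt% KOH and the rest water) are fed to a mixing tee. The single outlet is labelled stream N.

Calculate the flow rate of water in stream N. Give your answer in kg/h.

1781 kg/h

water out = water in = 1820×0.205 + 2120×0.664 = 1780.8 kg/h.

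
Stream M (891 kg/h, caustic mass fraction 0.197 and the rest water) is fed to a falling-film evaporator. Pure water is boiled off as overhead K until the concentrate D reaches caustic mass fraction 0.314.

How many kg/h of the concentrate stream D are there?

559 kg/h

caustic is conserved: 891×0.197 = 175.53 kg/h all reports to the concentrate.
Concentrate = 175.53/(target fraction) = 559 kg/h.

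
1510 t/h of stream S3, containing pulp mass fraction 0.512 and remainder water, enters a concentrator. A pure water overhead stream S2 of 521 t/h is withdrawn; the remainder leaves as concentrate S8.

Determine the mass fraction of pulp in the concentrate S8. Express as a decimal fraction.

0.782

pulp is not removed: 1510×0.512 = 773.12 t/h of pulp enters S8.
Concentrate = 1510 − 521 = 989 t/h.
Mass fraction = 773.12/989 = 0.782.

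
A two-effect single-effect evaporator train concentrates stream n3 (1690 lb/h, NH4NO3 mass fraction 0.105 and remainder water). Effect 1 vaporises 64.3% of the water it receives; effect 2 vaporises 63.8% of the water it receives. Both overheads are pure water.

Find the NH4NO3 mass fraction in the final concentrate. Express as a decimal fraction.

0.476

water in feed = 1690×0.895 = 1512.5 lb/h.
After stage 1: water left = (1−0.643)×1512.5 = 539.98; stream total = 717.43 lb/h.
After stage 2: water left = (1−0.638)×539.98 = 195.47; final concentrate = 372.92 lb/h.
NH4NO3 fraction = 177.45/372.92 = 0.476.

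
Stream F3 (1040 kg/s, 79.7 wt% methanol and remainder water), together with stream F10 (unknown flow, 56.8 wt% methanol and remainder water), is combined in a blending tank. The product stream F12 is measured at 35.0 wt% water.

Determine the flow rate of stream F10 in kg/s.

1864 kg/s

Let F10 be the unknown flow. Total out = 1040 + F10.
water balance: 211.12 + 0.432·F10 = 0.350·(1040 + F10)
(0.432 − 0.350)·F10 = 0.350×1040 − 211.12 = 152.88
F10 = 152.88 / 0.082 = 1864.4 kg/s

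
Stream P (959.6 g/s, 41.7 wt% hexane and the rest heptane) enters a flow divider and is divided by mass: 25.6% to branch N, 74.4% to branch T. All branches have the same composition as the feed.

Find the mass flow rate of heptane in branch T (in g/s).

416.2 g/s

Branch T total = 0.744×959.6 = 713.94 g/s.
heptane in T = 0.583×713.94 = 416.23 g/s.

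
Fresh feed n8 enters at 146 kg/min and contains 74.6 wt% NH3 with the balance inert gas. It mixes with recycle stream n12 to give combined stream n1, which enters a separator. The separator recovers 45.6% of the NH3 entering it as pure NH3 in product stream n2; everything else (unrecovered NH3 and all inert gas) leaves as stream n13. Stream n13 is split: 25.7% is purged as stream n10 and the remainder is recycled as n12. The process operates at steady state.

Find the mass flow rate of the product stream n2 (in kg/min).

83.36 kg/min

NH3 in n1: m_A = 146×0.746 + (1−0.257)·(1−0.456)·m_A, so m_A = 108.92/0.5958 = 182.8 kg/min.
Product n2 = 0.456×182.8 = 83.359 kg/min.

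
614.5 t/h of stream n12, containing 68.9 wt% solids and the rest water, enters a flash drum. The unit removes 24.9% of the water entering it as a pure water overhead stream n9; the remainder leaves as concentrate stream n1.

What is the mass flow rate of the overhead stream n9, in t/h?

water entering = 614.5×0.311 = 191.11 t/h; overhead removed = 0.249×191.11 = 47.586 t/h.

47.59 t/h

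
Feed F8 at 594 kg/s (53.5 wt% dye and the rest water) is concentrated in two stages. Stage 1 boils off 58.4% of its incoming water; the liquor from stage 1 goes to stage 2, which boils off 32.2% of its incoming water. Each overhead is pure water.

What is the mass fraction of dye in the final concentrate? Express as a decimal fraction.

0.803

water in feed = 594×0.465 = 276.21 kg/s.
After stage 1: water left = (1−0.584)×276.21 = 114.9; stream total = 432.69 kg/s.
After stage 2: water left = (1−0.322)×114.9 = 77.904; final concentrate = 395.69 kg/s.
dye fraction = 317.79/395.69 = 0.803.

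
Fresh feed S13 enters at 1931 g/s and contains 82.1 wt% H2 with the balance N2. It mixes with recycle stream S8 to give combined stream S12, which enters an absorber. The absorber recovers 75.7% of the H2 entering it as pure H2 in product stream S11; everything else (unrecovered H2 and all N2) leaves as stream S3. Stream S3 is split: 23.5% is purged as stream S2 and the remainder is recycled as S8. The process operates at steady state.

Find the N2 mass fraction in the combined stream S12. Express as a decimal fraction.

0.430

N2 enters only via S13 and leaves only via the purge: 1931×0.179 = 0.235×(N2 in S3), and the absorber passes all N2, so N2 in S12 = N2 in S3 = 1470.8 g/s.
H2 in S12: m_A = 1931×0.821 + (1−0.235)·(1−0.757)·m_A, so m_A = 1585.4/0.8141 = 1947.4 g/s.
S12 = 1947.4 + 1470.8 = 3418.2 g/s.
N2 fraction in S12 = 1470.8/3418.2 = 0.430.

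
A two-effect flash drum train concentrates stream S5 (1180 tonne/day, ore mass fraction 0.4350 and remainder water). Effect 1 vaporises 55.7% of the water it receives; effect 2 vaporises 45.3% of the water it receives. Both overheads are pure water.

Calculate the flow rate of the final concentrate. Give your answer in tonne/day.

water in feed = 1180×0.565 = 666.7 tonne/day.
After stage 1: water left = (1−0.557)×666.7 = 295.35; stream total = 808.65 tonne/day.
After stage 2: water left = (1−0.453)×295.35 = 161.56; final concentrate = 674.86 tonne/day.

674.9 tonne/day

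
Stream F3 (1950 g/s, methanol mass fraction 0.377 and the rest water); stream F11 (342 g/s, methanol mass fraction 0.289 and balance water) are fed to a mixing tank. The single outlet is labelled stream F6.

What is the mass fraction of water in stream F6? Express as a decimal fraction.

0.636

Total flow out = 1950 + 342 = 2292 g/s.
water in = 1950×0.623 + 342×0.711 = 1458 g/s.
water mass fraction in F6 = 1458/2292 = 0.636.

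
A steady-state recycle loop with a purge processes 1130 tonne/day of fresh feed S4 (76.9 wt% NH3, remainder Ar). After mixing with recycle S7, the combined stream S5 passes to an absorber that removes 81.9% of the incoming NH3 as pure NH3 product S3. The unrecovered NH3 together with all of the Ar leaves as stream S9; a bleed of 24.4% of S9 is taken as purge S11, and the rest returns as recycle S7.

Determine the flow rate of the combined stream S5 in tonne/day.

Ar enters only via S4 and leaves only via the purge: 1130×0.231 = 0.244×(Ar in S9), and the absorber passes all Ar, so Ar in S5 = Ar in S9 = 1069.8 tonne/day.
NH3 in S5: m_A = 1130×0.769 + (1−0.244)·(1−0.819)·m_A, so m_A = 868.97/0.8632 = 1006.7 tonne/day.
S5 = 1006.7 + 1069.8 = 2076.5 tonne/day.

2077 tonne/day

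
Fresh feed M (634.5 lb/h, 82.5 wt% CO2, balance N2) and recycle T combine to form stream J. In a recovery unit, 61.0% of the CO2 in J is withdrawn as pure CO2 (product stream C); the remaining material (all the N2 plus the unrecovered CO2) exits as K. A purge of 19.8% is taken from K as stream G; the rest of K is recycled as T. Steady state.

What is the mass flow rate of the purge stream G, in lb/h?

N2 enters only via M and leaves only via the purge: 634.5×0.175 = 0.198×(N2 in K), and the recovery unit passes all N2, so N2 in J = N2 in K = 560.8 lb/h.
CO2 in J: m_A = 634.5×0.825 + (1−0.198)·(1−0.610)·m_A, so m_A = 523.46/0.6872 = 761.71 lb/h.
K = (1−0.610)×761.71 + 560.8 = 857.86 lb/h.
Purge G = 0.198×857.86 = 169.86 lb/h.

169.9 lb/h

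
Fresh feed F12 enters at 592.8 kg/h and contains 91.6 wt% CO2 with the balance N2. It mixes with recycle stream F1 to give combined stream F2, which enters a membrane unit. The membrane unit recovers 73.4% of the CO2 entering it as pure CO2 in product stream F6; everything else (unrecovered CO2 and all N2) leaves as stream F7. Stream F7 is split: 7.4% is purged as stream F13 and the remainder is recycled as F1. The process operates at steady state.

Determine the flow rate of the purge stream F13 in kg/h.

N2 enters only via F12 and leaves only via the purge: 592.8×0.084 = 0.074×(N2 in F7), and the membrane unit passes all N2, so N2 in F2 = N2 in F7 = 672.91 kg/h.
CO2 in F2: m_A = 592.8×0.916 + (1−0.074)·(1−0.734)·m_A, so m_A = 543/0.7537 = 720.47 kg/h.
F7 = (1−0.734)×720.47 + 672.91 = 864.55 kg/h.
Purge F13 = 0.074×864.55 = 63.977 kg/h.

63.98 kg/h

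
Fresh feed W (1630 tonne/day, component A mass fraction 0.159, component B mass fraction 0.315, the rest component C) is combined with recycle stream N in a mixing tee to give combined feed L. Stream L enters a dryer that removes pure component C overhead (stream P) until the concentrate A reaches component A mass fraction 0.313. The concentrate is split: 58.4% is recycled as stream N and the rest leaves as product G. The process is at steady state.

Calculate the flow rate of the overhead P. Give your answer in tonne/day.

802 tonne/day

Overall component A balance (none leaves overhead): component A in fresh feed = component A in product, i.e. 1630×0.159 = (1−0.584)·A·0.313.
A = 259.17/(0.313×0.416) = 1990.4 tonne/day.
Recycle N = 0.584×1990.4 = 1162.4 tonne/day.
Combined feed L = 1630 + 1162.4 = 2792.4 tonne/day.
Overhead P = L − A = 2792.4 − 1990.4 = 801.98 tonne/day.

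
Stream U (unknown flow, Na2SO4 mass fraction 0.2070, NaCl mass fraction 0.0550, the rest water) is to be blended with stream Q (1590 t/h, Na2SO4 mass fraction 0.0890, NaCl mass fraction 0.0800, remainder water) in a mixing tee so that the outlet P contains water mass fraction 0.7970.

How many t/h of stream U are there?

916.3 t/h

Let U be the unknown flow. Total out = 1590 + U.
water balance: 1321.3 + 0.738·U = 0.797·(1590 + U)
(0.738 − 0.797)·U = 0.797×1590 − 1321.3 = -54.06
U = -54.06 / -0.059 = 916.27 t/h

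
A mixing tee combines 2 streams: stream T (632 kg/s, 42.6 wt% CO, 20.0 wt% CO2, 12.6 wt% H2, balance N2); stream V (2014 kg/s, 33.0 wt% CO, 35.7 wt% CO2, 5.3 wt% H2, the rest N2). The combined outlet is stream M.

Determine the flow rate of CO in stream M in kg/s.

933.9 kg/s

CO out = CO in = 632×0.426 + 2014×0.330 = 933.85 kg/s.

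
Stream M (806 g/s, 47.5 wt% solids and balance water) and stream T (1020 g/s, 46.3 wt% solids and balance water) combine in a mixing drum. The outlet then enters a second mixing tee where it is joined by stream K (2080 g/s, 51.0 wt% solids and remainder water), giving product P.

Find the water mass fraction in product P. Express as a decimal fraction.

0.509

Overall, product flow = 3906 g/s.
water in = 806×0.525 + 1020×0.537 + 2080×0.490 = 1990.1 g/s.
water fraction in P = 0.509.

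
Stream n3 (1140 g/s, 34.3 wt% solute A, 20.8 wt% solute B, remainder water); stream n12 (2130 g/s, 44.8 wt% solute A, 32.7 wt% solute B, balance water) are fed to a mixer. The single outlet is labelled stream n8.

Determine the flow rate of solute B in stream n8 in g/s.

solute B out = solute B in = 1140×0.208 + 2130×0.327 = 933.63 g/s.

933.6 g/s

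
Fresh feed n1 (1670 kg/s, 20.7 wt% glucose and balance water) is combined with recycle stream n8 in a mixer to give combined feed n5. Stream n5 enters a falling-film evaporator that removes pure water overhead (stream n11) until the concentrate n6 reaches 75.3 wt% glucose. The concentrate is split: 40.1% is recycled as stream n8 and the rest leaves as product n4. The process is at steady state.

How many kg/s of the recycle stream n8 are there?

Overall glucose balance (none leaves overhead): glucose in fresh feed = glucose in product, i.e. 1670×0.207 = (1−0.401)·n6·0.753.
n6 = 345.69/(0.753×0.599) = 766.42 kg/s.
Recycle n8 = 0.401×766.42 = 307.33 kg/s.

307.3 kg/s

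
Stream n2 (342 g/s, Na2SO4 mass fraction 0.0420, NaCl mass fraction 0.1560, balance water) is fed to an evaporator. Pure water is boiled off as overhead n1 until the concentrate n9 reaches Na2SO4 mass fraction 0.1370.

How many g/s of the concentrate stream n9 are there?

104.8 g/s

Na2SO4 is conserved: 342×0.042 = 14.364 g/s all reports to the concentrate.
Concentrate = 14.364/(target fraction) = 104.85 g/s.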